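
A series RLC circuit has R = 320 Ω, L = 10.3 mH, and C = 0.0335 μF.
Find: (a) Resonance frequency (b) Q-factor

Step 1 — Resonance condition Im(Z)=0 gives ω₀ = 1/√(LC).
Step 2 — ω₀ = 1/√(0.0103·3.35e-08) = 5.383e+04 rad/s.
Step 3 — f₀ = ω₀/(2π) = 8568 Hz.
Step 4 — Series Q: Q = ω₀L/R = 5.383e+04·0.0103/320 = 1.733.

(a) f₀ = 8568 Hz  (b) Q = 1.733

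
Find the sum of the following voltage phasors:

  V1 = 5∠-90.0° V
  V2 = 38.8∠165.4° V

Step 1 — Convert each phasor to rectangular form:
  V1 = 5·(cos(-90.0°) + j·sin(-90.0°)) = 0 - j5 V
  V2 = 38.8·(cos(165.4°) + j·sin(165.4°)) = -37.55 + j9.78 V
Step 2 — Sum components: V_total = -37.55 + j4.78 V.
Step 3 — Convert to polar: |V_total| = 37.85 V, ∠V_total = 172.7°.

V_total = 37.85∠172.7° V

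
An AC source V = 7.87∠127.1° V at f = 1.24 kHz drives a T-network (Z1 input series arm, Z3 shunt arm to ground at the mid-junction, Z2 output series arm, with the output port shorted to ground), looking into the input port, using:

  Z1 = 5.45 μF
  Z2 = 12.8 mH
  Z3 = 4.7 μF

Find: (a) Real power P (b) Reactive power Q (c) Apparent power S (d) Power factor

Step 1 — Angular frequency: ω = 2π·f = 2π·1240 = 7791 rad/s.
Step 2 — Component impedances:
  Z1: Z = 1/(jωC) = -j/(ω·C) = 0 - j23.55 Ω
  Z2: Z = jωL = j·7791·0.0128 = 0 + j99.73 Ω
  Z3: Z = 1/(jωC) = -j/(ω·C) = 0 - j27.31 Ω
Step 3 — With the output port shorted to ground, the output series arm Z2 runs from the junction to ground; the shunt arm Z3 also runs from the junction to ground. They appear in parallel: Z3 || Z2 = 0 - j37.61 Ω.
Step 4 — Series with input arm Z1: Z_in = Z1 + (Z3 || Z2) = 0 - j61.16 Ω = 61.16∠-90.0° Ω.
Step 5 — Source phasor: V = 7.87∠127.1° V = -4.747 + j6.277 V.
Step 6 — Current: I = V / Z = -0.1026 - j0.07762 A = 0.1287∠-142.9° A.
Step 7 — Complex power: S = V·I* = 0 - j1.013 VA.
Step 8 — Real power: P = Re(S) = 0 W.
Step 9 — Reactive power: Q = Im(S) = -1.013 VAR.
Step 10 — Apparent power: |S| = 1.013 VA.
Step 11 — Power factor: PF = P/|S| = 0 (leading).

(a) P = 0 W  (b) Q = -1.013 VAR  (c) S = 1.013 VA  (d) PF = 0 (leading)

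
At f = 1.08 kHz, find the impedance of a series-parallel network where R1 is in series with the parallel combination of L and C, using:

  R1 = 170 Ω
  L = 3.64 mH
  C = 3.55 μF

Step 1 — Angular frequency: ω = 2π·f = 2π·1080 = 6786 rad/s.
Step 2 — Component impedances:
  R1: Z = R = 170 Ω
  L: Z = jωL = j·6786·0.00364 = 0 + j24.7 Ω
  C: Z = 1/(jωC) = -j/(ω·C) = 0 - j41.51 Ω
Step 3 — Parallel branch: L || C = 1/(1/L + 1/C) = 0 + j60.99 Ω.
Step 4 — Series with R1: Z_total = R1 + (L || C) = 170 + j60.99 Ω = 180.6∠19.7° Ω.

Z = 170 + j60.99 Ω = 180.6∠19.7° Ω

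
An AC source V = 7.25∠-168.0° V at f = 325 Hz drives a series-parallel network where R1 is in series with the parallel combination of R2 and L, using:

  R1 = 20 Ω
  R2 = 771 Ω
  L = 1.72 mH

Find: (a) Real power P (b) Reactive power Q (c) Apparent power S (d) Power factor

Step 1 — Angular frequency: ω = 2π·f = 2π·325 = 2042 rad/s.
Step 2 — Component impedances:
  R1: Z = R = 20 Ω
  R2: Z = R = 771 Ω
  L: Z = jωL = j·2042·0.00172 = 0 + j3.512 Ω
Step 3 — Parallel branch: R2 || L = 1/(1/R2 + 1/L) = 0.016 + j3.512 Ω.
Step 4 — Series with R1: Z_total = R1 + (R2 || L) = 20.02 + j3.512 Ω = 20.32∠10.0° Ω.
Step 5 — Source phasor: V = 7.25∠-168.0° V = -7.092 - j1.507 V.
Step 6 — Current: I = V / Z = -0.3565 - j0.01275 A = 0.3568∠-178.0° A.
Step 7 — Complex power: S = V·I* = 2.548 + j0.447 VA.
Step 8 — Real power: P = Re(S) = 2.548 W.
Step 9 — Reactive power: Q = Im(S) = 0.447 VAR.
Step 10 — Apparent power: |S| = 2.587 VA.
Step 11 — Power factor: PF = P/|S| = 0.985 (lagging).

(a) P = 2.548 W  (b) Q = 0.447 VAR  (c) S = 2.587 VA  (d) PF = 0.985 (lagging)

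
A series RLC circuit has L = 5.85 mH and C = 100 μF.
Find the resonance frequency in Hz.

Step 1 — Resonance condition Im(Z)=0 gives ω₀ = 1/√(LC).
Step 2 — ω₀ = 1/√(0.00585·0.0001) = 1307 rad/s.
Step 3 — f₀ = ω₀/(2π) = 208.1 Hz.

f₀ = 208.1 Hz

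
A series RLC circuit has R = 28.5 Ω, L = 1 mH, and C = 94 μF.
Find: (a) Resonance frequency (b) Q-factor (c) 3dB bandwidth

Step 1 — Resonance condition Im(Z)=0 gives ω₀ = 1/√(LC).
Step 2 — ω₀ = 1/√(0.001·9.4e-05) = 3262 rad/s.
Step 3 — f₀ = ω₀/(2π) = 519.1 Hz.
Step 4 — Series Q: Q = ω₀L/R = 3262·0.001/28.5 = 0.1144.
Step 5 — 3dB bandwidth: Δω = ω₀/Q = 2.85e+04 rad/s; BW = Δω/(2π) = 4536 Hz.

(a) f₀ = 519.1 Hz  (b) Q = 0.1144  (c) BW = 4536 Hz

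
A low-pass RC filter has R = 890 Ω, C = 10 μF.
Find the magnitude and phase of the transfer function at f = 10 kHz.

Step 1 — Angular frequency: ω = 2π·1e+04 = 6.283e+04 rad/s.
Step 2 — Transfer function: H(jω) = 1/(1 + jωRC).
Step 3 — Denominator: 1 + jωRC = 1 + j·6.283e+04·890·1e-05 = 1 + j559.2.
Step 4 — H = 3.198e-06 - j0.001788.
Step 5 — Magnitude: |H| = 0.001788 (-55.0 dB); phase: φ = -89.9°.

|H| = 0.001788 (-55.0 dB), φ = -89.9°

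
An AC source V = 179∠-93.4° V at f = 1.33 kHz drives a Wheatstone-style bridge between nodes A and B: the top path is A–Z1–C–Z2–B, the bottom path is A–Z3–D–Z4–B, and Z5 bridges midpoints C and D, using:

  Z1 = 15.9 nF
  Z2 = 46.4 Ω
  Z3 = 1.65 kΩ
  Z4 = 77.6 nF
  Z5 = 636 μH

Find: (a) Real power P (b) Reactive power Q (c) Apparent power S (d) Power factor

Step 1 — Angular frequency: ω = 2π·f = 2π·1330 = 8357 rad/s.
Step 2 — Component impedances:
  Z1: Z = 1/(jωC) = -j/(ω·C) = 0 - j7526 Ω
  Z2: Z = R = 46.4 Ω
  Z3: Z = R = 1650 Ω
  Z4: Z = 1/(jωC) = -j/(ω·C) = 0 - j1542 Ω
  Z5: Z = jωL = j·8357·0.000636 = 0 + j5.315 Ω
Step 3 — Bridge requires nodal analysis (the Z5 bridge couples midpoints C and D, so the two paths cannot be reduced to a simple series/parallel combination). Setting node B to ground and injecting 1 A at node A, the 3-node admittance system at A, C, D solves to V_A = Z_AB = 1623 - j342 Ω = 1659∠-11.9° Ω.
Step 4 — Source phasor: V = 179∠-93.4° V = -10.62 - j178.7 V.
Step 5 — Current: I = V / Z = 0.01595 - j0.1067 A = 0.1079∠-81.5° A.
Step 6 — Complex power: S = V·I* = 18.9 - j3.983 VA.
Step 7 — Real power: P = Re(S) = 18.9 W.
Step 8 — Reactive power: Q = Im(S) = -3.983 VAR.
Step 9 — Apparent power: |S| = 19.32 VA.
Step 10 — Power factor: PF = P/|S| = 0.9785 (leading).

(a) P = 18.9 W  (b) Q = -3.983 VAR  (c) S = 19.32 VA  (d) PF = 0.9785 (leading)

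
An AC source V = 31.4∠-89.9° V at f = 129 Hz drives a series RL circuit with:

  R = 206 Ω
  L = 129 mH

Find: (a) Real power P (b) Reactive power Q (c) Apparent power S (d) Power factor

Step 1 — Angular frequency: ω = 2π·f = 2π·129 = 810.5 rad/s.
Step 2 — Component impedances:
  R: Z = R = 206 Ω
  L: Z = jωL = j·810.5·0.129 = 0 + j104.6 Ω
Step 3 — Series combination: Z_total = R + L = 206 + j104.6 Ω = 231∠26.9° Ω.
Step 4 — Source phasor: V = 31.4∠-89.9° V = 0.0548 - j31.4 V.
Step 5 — Current: I = V / Z = -0.06131 - j0.1213 A = 0.1359∠-116.8° A.
Step 6 — Complex power: S = V·I* = 3.806 + j1.932 VA.
Step 7 — Real power: P = Re(S) = 3.806 W.
Step 8 — Reactive power: Q = Im(S) = 1.932 VAR.
Step 9 — Apparent power: |S| = 4.268 VA.
Step 10 — Power factor: PF = P/|S| = 0.8917 (lagging).

(a) P = 3.806 W  (b) Q = 1.932 VAR  (c) S = 4.268 VA  (d) PF = 0.8917 (lagging)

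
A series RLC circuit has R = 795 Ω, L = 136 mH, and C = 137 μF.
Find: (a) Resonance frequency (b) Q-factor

Step 1 — Resonance condition Im(Z)=0 gives ω₀ = 1/√(LC).
Step 2 — ω₀ = 1/√(0.136·0.000137) = 231.7 rad/s.
Step 3 — f₀ = ω₀/(2π) = 36.87 Hz.
Step 4 — Series Q: Q = ω₀L/R = 231.7·0.136/795 = 0.03963.

(a) f₀ = 36.87 Hz  (b) Q = 0.03963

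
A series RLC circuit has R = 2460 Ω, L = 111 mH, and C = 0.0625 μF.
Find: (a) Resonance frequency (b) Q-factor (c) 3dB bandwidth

Step 1 — Resonance: ω₀ = 1/√(LC) = 1/√(0.111·6.25e-08) = 1.201e+04 rad/s.
Step 2 — f₀ = ω₀/(2π) = 1911 Hz.
Step 3 — Series Q: Q = ω₀L/R = 1.201e+04·0.111/2460 = 0.5417.
Step 4 — Bandwidth: Δω = ω₀/Q = 2.216e+04 rad/s; BW = Δω/(2π) = 3527 Hz.

(a) f₀ = 1911 Hz  (b) Q = 0.5417  (c) BW = 3527 Hz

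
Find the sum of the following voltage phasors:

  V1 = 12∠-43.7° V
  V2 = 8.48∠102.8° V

Step 1 — Convert each phasor to rectangular form:
  V1 = 12·(cos(-43.7°) + j·sin(-43.7°)) = 8.676 - j8.291 V
  V2 = 8.48·(cos(102.8°) + j·sin(102.8°)) = -1.879 + j8.269 V
Step 2 — Sum components: V_total = 6.797 - j0.02132 V.
Step 3 — Convert to polar: |V_total| = 6.797 V, ∠V_total = -0.2°.

V_total = 6.797∠-0.2° V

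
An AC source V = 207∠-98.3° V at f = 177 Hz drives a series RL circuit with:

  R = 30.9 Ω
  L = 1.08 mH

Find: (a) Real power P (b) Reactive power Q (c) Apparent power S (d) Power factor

Step 1 — Angular frequency: ω = 2π·f = 2π·177 = 1112 rad/s.
Step 2 — Component impedances:
  R: Z = R = 30.9 Ω
  L: Z = jωL = j·1112·0.00108 = 0 + j1.201 Ω
Step 3 — Series combination: Z_total = R + L = 30.9 + j1.201 Ω = 30.92∠2.2° Ω.
Step 4 — Source phasor: V = 207∠-98.3° V = -29.88 - j204.8 V.
Step 5 — Current: I = V / Z = -1.223 - j6.581 A = 6.694∠-100.5° A.
Step 6 — Complex power: S = V·I* = 1385 + j53.82 VA.
Step 7 — Real power: P = Re(S) = 1385 W.
Step 8 — Reactive power: Q = Im(S) = 53.82 VAR.
Step 9 — Apparent power: |S| = 1386 VA.
Step 10 — Power factor: PF = P/|S| = 0.9992 (lagging).

(a) P = 1385 W  (b) Q = 53.82 VAR  (c) S = 1386 VA  (d) PF = 0.9992 (lagging)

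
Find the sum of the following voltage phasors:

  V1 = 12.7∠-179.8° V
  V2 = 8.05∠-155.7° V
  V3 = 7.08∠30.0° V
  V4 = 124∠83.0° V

Step 1 — Convert each phasor to rectangular form:
  V1 = 12.7·(cos(-179.8°) + j·sin(-179.8°)) = -12.7 - j0.04433 V
  V2 = 8.05·(cos(-155.7°) + j·sin(-155.7°)) = -7.337 - j3.313 V
  V3 = 7.08·(cos(30.0°) + j·sin(30.0°)) = 6.131 + j3.54 V
  V4 = 124·(cos(83.0°) + j·sin(83.0°)) = 15.11 + j123.1 V
Step 2 — Sum components: V_total = 1.207 + j123.3 V.
Step 3 — Convert to polar: |V_total| = 123.3 V, ∠V_total = 89.4°.

V_total = 123.3∠89.4° V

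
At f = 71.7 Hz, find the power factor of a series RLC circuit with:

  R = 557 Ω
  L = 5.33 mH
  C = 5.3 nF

Step 1 — Angular frequency: ω = 2π·f = 2π·71.7 = 450.5 rad/s.
Step 2 — Component impedances:
  R: Z = R = 557 Ω
  L: Z = jωL = j·450.5·0.00533 = 0 + j2.401 Ω
  C: Z = 1/(jωC) = -j/(ω·C) = 0 - j4.188e+05 Ω
Step 3 — Series combination: Z_total = R + L + C = 557 - j4.188e+05 Ω = 4.188e+05∠-89.9° Ω.
Step 4 — Power factor: PF = cos(φ) = Re(Z)/|Z| = 557/4.188e+05 = 0.00133.
Step 5 — Type: Im(Z) = -4.188e+05 ⇒ leading (phase φ = -89.9°).

PF = 0.00133 (leading, φ = -89.9°)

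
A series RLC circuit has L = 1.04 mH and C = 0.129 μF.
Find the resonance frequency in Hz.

Step 1 — Resonance condition Im(Z)=0 gives ω₀ = 1/√(LC).
Step 2 — ω₀ = 1/√(0.00104·1.29e-07) = 8.634e+04 rad/s.
Step 3 — f₀ = ω₀/(2π) = 1.374e+04 Hz.

f₀ = 1.374e+04 Hz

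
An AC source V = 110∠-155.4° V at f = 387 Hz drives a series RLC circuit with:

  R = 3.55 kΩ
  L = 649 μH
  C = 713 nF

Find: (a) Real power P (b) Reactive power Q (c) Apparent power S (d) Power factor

Step 1 — Angular frequency: ω = 2π·f = 2π·387 = 2432 rad/s.
Step 2 — Component impedances:
  R: Z = R = 3550 Ω
  L: Z = jωL = j·2432·0.000649 = 0 + j1.578 Ω
  C: Z = 1/(jωC) = -j/(ω·C) = 0 - j576.8 Ω
Step 3 — Series combination: Z_total = R + L + C = 3550 - j575.2 Ω = 3596∠-9.2° Ω.
Step 4 — Source phasor: V = 110∠-155.4° V = -100 - j45.79 V.
Step 5 — Current: I = V / Z = -0.02542 - j0.01702 A = 0.03059∠-146.2° A.
Step 6 — Complex power: S = V·I* = 3.321 - j0.5382 VA.
Step 7 — Real power: P = Re(S) = 3.321 W.
Step 8 — Reactive power: Q = Im(S) = -0.5382 VAR.
Step 9 — Apparent power: |S| = 3.365 VA.
Step 10 — Power factor: PF = P/|S| = 0.9871 (leading).

(a) P = 3.321 W  (b) Q = -0.5382 VAR  (c) S = 3.365 VA  (d) PF = 0.9871 (leading)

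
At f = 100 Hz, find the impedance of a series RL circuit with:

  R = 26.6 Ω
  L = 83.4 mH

Step 1 — Angular frequency: ω = 2π·f = 2π·100 = 628.3 rad/s.
Step 2 — Component impedances:
  R: Z = R = 26.6 Ω
  L: Z = jωL = j·628.3·0.0834 = 0 + j52.4 Ω
Step 3 — Series combination: Z_total = R + L = 26.6 + j52.4 Ω = 58.77∠63.1° Ω.

Z = 26.6 + j52.4 Ω = 58.77∠63.1° Ω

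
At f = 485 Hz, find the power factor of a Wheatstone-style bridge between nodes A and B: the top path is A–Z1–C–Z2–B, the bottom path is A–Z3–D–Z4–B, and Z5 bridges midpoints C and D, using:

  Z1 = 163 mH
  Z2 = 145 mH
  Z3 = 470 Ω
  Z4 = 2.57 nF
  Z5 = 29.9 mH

Step 1 — Angular frequency: ω = 2π·f = 2π·485 = 3047 rad/s.
Step 2 — Component impedances:
  Z1: Z = jωL = j·3047·0.163 = 0 + j496.7 Ω
  Z2: Z = jωL = j·3047·0.145 = 0 + j441.9 Ω
  Z3: Z = R = 470 Ω
  Z4: Z = 1/(jωC) = -j/(ω·C) = 0 - j1.277e+05 Ω
  Z5: Z = jωL = j·3047·0.0299 = 0 + j91.12 Ω
Step 3 — Bridge requires nodal analysis (the Z5 bridge couples midpoints C and D, so the two paths cannot be reduced to a simple series/parallel combination). Setting node B to ground and injecting 1 A at node A, the 3-node admittance system at A, C, D solves to V_A = Z_AB = 204.4 + j684.4 Ω = 714.3∠73.4° Ω.
Step 4 — Power factor: PF = cos(φ) = Re(Z)/|Z| = 204.4/714.3 = 0.2862.
Step 5 — Type: Im(Z) = 684.4 ⇒ lagging (phase φ = 73.4°).

PF = 0.2862 (lagging, φ = 73.4°)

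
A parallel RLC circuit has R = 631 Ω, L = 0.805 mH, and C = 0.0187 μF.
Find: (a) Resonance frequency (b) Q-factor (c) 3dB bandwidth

Step 1 — Resonance: ω₀ = 1/√(LC) = 1/√(0.000805·1.87e-08) = 2.577e+05 rad/s.
Step 2 — f₀ = ω₀/(2π) = 4.102e+04 Hz.
Step 3 — Parallel Q: Q = R/(ω₀L) = 631/(2.577e+05·0.000805) = 3.041.
Step 4 — Bandwidth: Δω = ω₀/Q = 8.475e+04 rad/s; BW = Δω/(2π) = 1.349e+04 Hz.

(a) f₀ = 4.102e+04 Hz  (b) Q = 3.041  (c) BW = 1.349e+04 Hz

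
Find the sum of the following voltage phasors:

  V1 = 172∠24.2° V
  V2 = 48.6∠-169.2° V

Step 1 — Convert each phasor to rectangular form:
  V1 = 172·(cos(24.2°) + j·sin(24.2°)) = 156.9 + j70.51 V
  V2 = 48.6·(cos(-169.2°) + j·sin(-169.2°)) = -47.74 - j9.107 V
Step 2 — Sum components: V_total = 109.1 + j61.4 V.
Step 3 — Convert to polar: |V_total| = 125.2 V, ∠V_total = 29.4°.

V_total = 125.2∠29.4° V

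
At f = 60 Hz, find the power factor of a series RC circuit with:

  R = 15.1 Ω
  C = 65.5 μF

Step 1 — Angular frequency: ω = 2π·f = 2π·60 = 377 rad/s.
Step 2 — Component impedances:
  R: Z = R = 15.1 Ω
  C: Z = 1/(jωC) = -j/(ω·C) = 0 - j40.5 Ω
Step 3 — Series combination: Z_total = R + C = 15.1 - j40.5 Ω = 43.22∠-69.6° Ω.
Step 4 — Power factor: PF = cos(φ) = Re(Z)/|Z| = 15.1/43.22 = 0.3494.
Step 5 — Type: Im(Z) = -40.5 ⇒ leading (phase φ = -69.6°).

PF = 0.3494 (leading, φ = -69.6°)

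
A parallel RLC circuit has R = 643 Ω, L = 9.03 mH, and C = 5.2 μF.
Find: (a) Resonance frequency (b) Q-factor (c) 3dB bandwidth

Step 1 — Resonance: ω₀ = 1/√(LC) = 1/√(0.00903·5.2e-06) = 4615 rad/s.
Step 2 — f₀ = ω₀/(2π) = 734.5 Hz.
Step 3 — Parallel Q: Q = R/(ω₀L) = 643/(4615·0.00903) = 15.43.
Step 4 — Bandwidth: Δω = ω₀/Q = 299.1 rad/s; BW = Δω/(2π) = 47.6 Hz.

(a) f₀ = 734.5 Hz  (b) Q = 15.43  (c) BW = 47.6 Hz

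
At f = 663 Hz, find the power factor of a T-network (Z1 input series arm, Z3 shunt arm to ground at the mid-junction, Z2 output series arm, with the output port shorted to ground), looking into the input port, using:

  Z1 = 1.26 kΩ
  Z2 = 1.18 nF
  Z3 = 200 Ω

Step 1 — Angular frequency: ω = 2π·f = 2π·663 = 4166 rad/s.
Step 2 — Component impedances:
  Z1: Z = R = 1260 Ω
  Z2: Z = 1/(jωC) = -j/(ω·C) = 0 - j2.034e+05 Ω
  Z3: Z = R = 200 Ω
Step 3 — With the output port shorted to ground, the output series arm Z2 runs from the junction to ground; the shunt arm Z3 also runs from the junction to ground. They appear in parallel: Z3 || Z2 = 200 - j0.1966 Ω.
Step 4 — Series with input arm Z1: Z_in = Z1 + (Z3 || Z2) = 1460 - j0.1966 Ω = 1460∠-0.0° Ω.
Step 5 — Power factor: PF = cos(φ) = Re(Z)/|Z| = 1460/1460 = 1.
Step 6 — Type: Im(Z) = -0.1966 ⇒ leading (phase φ = -0.0°).

PF = 1 (leading, φ = -0.0°)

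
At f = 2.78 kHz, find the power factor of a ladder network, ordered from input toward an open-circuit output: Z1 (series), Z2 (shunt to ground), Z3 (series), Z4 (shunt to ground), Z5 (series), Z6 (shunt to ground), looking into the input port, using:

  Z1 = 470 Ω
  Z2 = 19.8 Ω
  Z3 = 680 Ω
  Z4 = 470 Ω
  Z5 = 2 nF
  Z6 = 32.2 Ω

Step 1 — Angular frequency: ω = 2π·f = 2π·2780 = 1.747e+04 rad/s.
Step 2 — Component impedances:
  Z1: Z = R = 470 Ω
  Z2: Z = R = 19.8 Ω
  Z3: Z = R = 680 Ω
  Z4: Z = R = 470 Ω
  Z5: Z = 1/(jωC) = -j/(ω·C) = 0 - j2.862e+04 Ω
  Z6: Z = R = 32.2 Ω
Step 3 — Ladder network (open output): work backward from the far end, alternating series and parallel combinations. Z_in = 489.5 - j0.002211 Ω = 489.5∠-0.0° Ω.
Step 4 — Power factor: PF = cos(φ) = Re(Z)/|Z| = 489.5/489.5 = 1.
Step 5 — Type: Im(Z) = -0.002211 ⇒ leading (phase φ = -0.0°).

PF = 1 (leading, φ = -0.0°)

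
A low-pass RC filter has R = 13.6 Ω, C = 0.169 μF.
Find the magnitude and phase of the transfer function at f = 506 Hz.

Step 1 — Angular frequency: ω = 2π·506 = 3179 rad/s.
Step 2 — Transfer function: H(jω) = 1/(1 + jωRC).
Step 3 — Denominator: 1 + jωRC = 1 + j·3179·13.6·1.69e-07 = 1 + j0.007307.
Step 4 — H = 0.9999 - j0.007307.
Step 5 — Magnitude: |H| = 1 (-0.0 dB); phase: φ = -0.4°.

|H| = 1 (-0.0 dB), φ = -0.4°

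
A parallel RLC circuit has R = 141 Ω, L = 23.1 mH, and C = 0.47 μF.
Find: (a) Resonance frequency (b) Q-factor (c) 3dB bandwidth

Step 1 — Resonance: ω₀ = 1/√(LC) = 1/√(0.0231·4.7e-07) = 9597 rad/s.
Step 2 — f₀ = ω₀/(2π) = 1527 Hz.
Step 3 — Parallel Q: Q = R/(ω₀L) = 141/(9597·0.0231) = 0.636.
Step 4 — Bandwidth: Δω = ω₀/Q = 1.509e+04 rad/s; BW = Δω/(2π) = 2402 Hz.

(a) f₀ = 1527 Hz  (b) Q = 0.636  (c) BW = 2402 Hz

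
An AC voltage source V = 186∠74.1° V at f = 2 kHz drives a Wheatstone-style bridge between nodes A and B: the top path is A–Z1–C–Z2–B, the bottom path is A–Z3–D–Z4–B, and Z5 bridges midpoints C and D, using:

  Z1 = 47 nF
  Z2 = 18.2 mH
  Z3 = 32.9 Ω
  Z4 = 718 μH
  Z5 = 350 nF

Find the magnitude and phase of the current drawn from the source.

Step 1 — Angular frequency: ω = 2π·f = 2π·2000 = 1.257e+04 rad/s.
Step 2 — Component impedances:
  Z1: Z = 1/(jωC) = -j/(ω·C) = 0 - j1693 Ω
  Z2: Z = jωL = j·1.257e+04·0.0182 = 0 + j228.7 Ω
  Z3: Z = R = 32.9 Ω
  Z4: Z = jωL = j·1.257e+04·0.000718 = 0 + j9.023 Ω
  Z5: Z = 1/(jωC) = -j/(ω·C) = 0 - j227.4 Ω
Step 3 — Bridge requires nodal analysis (the Z5 bridge couples midpoints C and D, so the two paths cannot be reduced to a simple series/parallel combination). Setting node B to ground and injecting 1 A at node A, the 3-node admittance system at A, C, D solves to V_A = Z_AB = 31.04 + j6.691 Ω = 31.75∠12.2° Ω.
Step 4 — Source phasor: V = 186∠74.1° V = 50.96 + j178.9 V.
Step 5 — Ohm's law: I = V / Z_total = (50.96 + j178.9) / (31.04 + j6.691) = 2.756 + j5.169 A.
Step 6 — Convert to polar: |I| = 5.858 A, ∠I = 61.9°.

I = 5.858∠61.9° A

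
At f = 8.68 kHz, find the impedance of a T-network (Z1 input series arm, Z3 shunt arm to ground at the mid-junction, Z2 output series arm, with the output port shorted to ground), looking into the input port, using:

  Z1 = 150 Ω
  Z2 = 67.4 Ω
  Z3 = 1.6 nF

Step 1 — Angular frequency: ω = 2π·f = 2π·8680 = 5.454e+04 rad/s.
Step 2 — Component impedances:
  Z1: Z = R = 150 Ω
  Z2: Z = R = 67.4 Ω
  Z3: Z = 1/(jωC) = -j/(ω·C) = 0 - j1.146e+04 Ω
Step 3 — With the output port shorted to ground, the output series arm Z2 runs from the junction to ground; the shunt arm Z3 also runs from the junction to ground. They appear in parallel: Z3 || Z2 = 67.4 - j0.3964 Ω.
Step 4 — Series with input arm Z1: Z_in = Z1 + (Z3 || Z2) = 217.4 - j0.3964 Ω = 217.4∠-0.1° Ω.

Z = 217.4 - j0.3964 Ω = 217.4∠-0.1° Ω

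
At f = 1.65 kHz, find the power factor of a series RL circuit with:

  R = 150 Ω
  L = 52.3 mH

Step 1 — Angular frequency: ω = 2π·f = 2π·1650 = 1.037e+04 rad/s.
Step 2 — Component impedances:
  R: Z = R = 150 Ω
  L: Z = jωL = j·1.037e+04·0.0523 = 0 + j542.2 Ω
Step 3 — Series combination: Z_total = R + L = 150 + j542.2 Ω = 562.6∠74.5° Ω.
Step 4 — Power factor: PF = cos(φ) = Re(Z)/|Z| = 150/562.6 = 0.2666.
Step 5 — Type: Im(Z) = 542.2 ⇒ lagging (phase φ = 74.5°).

PF = 0.2666 (lagging, φ = 74.5°)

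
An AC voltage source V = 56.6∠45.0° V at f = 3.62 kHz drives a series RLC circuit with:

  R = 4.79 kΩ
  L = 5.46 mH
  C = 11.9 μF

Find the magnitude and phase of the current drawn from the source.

Step 1 — Angular frequency: ω = 2π·f = 2π·3620 = 2.275e+04 rad/s.
Step 2 — Component impedances:
  R: Z = R = 4790 Ω
  L: Z = jωL = j·2.275e+04·0.00546 = 0 + j124.2 Ω
  C: Z = 1/(jωC) = -j/(ω·C) = 0 - j3.695 Ω
Step 3 — Series combination: Z_total = R + L + C = 4790 + j120.5 Ω = 4792∠1.4° Ω.
Step 4 — Source phasor: V = 56.6∠45.0° V = 40.02 + j40.02 V.
Step 5 — Ohm's law: I = V / Z_total = (40.02 + j40.02) / (4790 + j120.5) = 0.00856 + j0.00814 A.
Step 6 — Convert to polar: |I| = 0.01181 A, ∠I = 43.6°.

I = 0.01181∠43.6° A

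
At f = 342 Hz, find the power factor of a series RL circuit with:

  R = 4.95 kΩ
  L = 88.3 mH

Step 1 — Angular frequency: ω = 2π·f = 2π·342 = 2149 rad/s.
Step 2 — Component impedances:
  R: Z = R = 4950 Ω
  L: Z = jωL = j·2149·0.0883 = 0 + j189.7 Ω
Step 3 — Series combination: Z_total = R + L = 4950 + j189.7 Ω = 4954∠2.2° Ω.
Step 4 — Power factor: PF = cos(φ) = Re(Z)/|Z| = 4950/4953.6 = 0.9993.
Step 5 — Type: Im(Z) = 189.7 ⇒ lagging (phase φ = 2.2°).

PF = 0.9993 (lagging, φ = 2.2°)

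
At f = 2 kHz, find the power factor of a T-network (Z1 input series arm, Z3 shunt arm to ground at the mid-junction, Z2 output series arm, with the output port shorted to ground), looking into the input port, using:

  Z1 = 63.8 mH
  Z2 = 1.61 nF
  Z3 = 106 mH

Step 1 — Angular frequency: ω = 2π·f = 2π·2000 = 1.257e+04 rad/s.
Step 2 — Component impedances:
  Z1: Z = jωL = j·1.257e+04·0.0638 = 0 + j801.7 Ω
  Z2: Z = 1/(jωC) = -j/(ω·C) = 0 - j4.943e+04 Ω
  Z3: Z = jωL = j·1.257e+04·0.106 = 0 + j1332 Ω
Step 3 — With the output port shorted to ground, the output series arm Z2 runs from the junction to ground; the shunt arm Z3 also runs from the junction to ground. They appear in parallel: Z3 || Z2 = 0 + j1369 Ω.
Step 4 — Series with input arm Z1: Z_in = Z1 + (Z3 || Z2) = 0 + j2171 Ω = 2171∠90.0° Ω.
Step 5 — Power factor: PF = cos(φ) = Re(Z)/|Z| = 0/2171 = 0.
Step 6 — Type: Im(Z) = 2171 ⇒ lagging (phase φ = 90.0°).

PF = 0 (lagging, φ = 90.0°)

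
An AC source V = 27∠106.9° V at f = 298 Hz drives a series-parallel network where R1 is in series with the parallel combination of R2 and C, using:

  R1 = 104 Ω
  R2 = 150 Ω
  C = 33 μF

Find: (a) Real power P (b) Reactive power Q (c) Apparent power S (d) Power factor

Step 1 — Angular frequency: ω = 2π·f = 2π·298 = 1872 rad/s.
Step 2 — Component impedances:
  R1: Z = R = 104 Ω
  R2: Z = R = 150 Ω
  C: Z = 1/(jωC) = -j/(ω·C) = 0 - j16.18 Ω
Step 3 — Parallel branch: R2 || C = 1/(1/R2 + 1/C) = 1.726 - j16 Ω.
Step 4 — Series with R1: Z_total = R1 + (R2 || C) = 105.7 - j16 Ω = 106.9∠-8.6° Ω.
Step 5 — Source phasor: V = 27∠106.9° V = -7.849 + j25.83 V.
Step 6 — Current: I = V / Z = -0.1087 + j0.2279 A = 0.2525∠115.5° A.
Step 7 — Complex power: S = V·I* = 6.741 - j1.02 VA.
Step 8 — Real power: P = Re(S) = 6.741 W.
Step 9 — Reactive power: Q = Im(S) = -1.02 VAR.
Step 10 — Apparent power: |S| = 6.818 VA.
Step 11 — Power factor: PF = P/|S| = 0.9887 (leading).

(a) P = 6.741 W  (b) Q = -1.02 VAR  (c) S = 6.818 VA  (d) PF = 0.9887 (leading)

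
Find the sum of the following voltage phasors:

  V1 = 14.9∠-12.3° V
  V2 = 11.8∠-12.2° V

Step 1 — Convert each phasor to rectangular form:
  V1 = 14.9·(cos(-12.3°) + j·sin(-12.3°)) = 14.56 - j3.174 V
  V2 = 11.8·(cos(-12.2°) + j·sin(-12.2°)) = 11.53 - j2.494 V
Step 2 — Sum components: V_total = 26.09 - j5.668 V.
Step 3 — Convert to polar: |V_total| = 26.7 V, ∠V_total = -12.3°.

V_total = 26.7∠-12.3° V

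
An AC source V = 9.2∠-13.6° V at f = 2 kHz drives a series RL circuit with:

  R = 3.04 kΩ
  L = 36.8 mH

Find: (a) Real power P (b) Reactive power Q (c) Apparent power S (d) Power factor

Step 1 — Angular frequency: ω = 2π·f = 2π·2000 = 1.257e+04 rad/s.
Step 2 — Component impedances:
  R: Z = R = 3040 Ω
  L: Z = jωL = j·1.257e+04·0.0368 = 0 + j462.4 Ω
Step 3 — Series combination: Z_total = R + L = 3040 + j462.4 Ω = 3075∠8.6° Ω.
Step 4 — Source phasor: V = 9.2∠-13.6° V = 8.942 - j2.163 V.
Step 5 — Current: I = V / Z = 0.002769 - j0.001133 A = 0.002992∠-22.2° A.
Step 6 — Complex power: S = V·I* = 0.02721 + j0.00414 VA.
Step 7 — Real power: P = Re(S) = 0.02721 W.
Step 8 — Reactive power: Q = Im(S) = 0.00414 VAR.
Step 9 — Apparent power: |S| = 0.02753 VA.
Step 10 — Power factor: PF = P/|S| = 0.9886 (lagging).

(a) P = 0.02721 W  (b) Q = 0.00414 VAR  (c) S = 0.02753 VA  (d) PF = 0.9886 (lagging)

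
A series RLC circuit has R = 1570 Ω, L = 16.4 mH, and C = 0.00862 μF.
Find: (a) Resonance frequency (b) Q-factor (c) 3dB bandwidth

Step 1 — Resonance condition Im(Z)=0 gives ω₀ = 1/√(LC).
Step 2 — ω₀ = 1/√(0.0164·8.62e-09) = 8.411e+04 rad/s.
Step 3 — f₀ = ω₀/(2π) = 1.339e+04 Hz.
Step 4 — Series Q: Q = ω₀L/R = 8.411e+04·0.0164/1570 = 0.8786.
Step 5 — 3dB bandwidth: Δω = ω₀/Q = 9.573e+04 rad/s; BW = Δω/(2π) = 1.524e+04 Hz.

(a) f₀ = 1.339e+04 Hz  (b) Q = 0.8786  (c) BW = 1.524e+04 Hz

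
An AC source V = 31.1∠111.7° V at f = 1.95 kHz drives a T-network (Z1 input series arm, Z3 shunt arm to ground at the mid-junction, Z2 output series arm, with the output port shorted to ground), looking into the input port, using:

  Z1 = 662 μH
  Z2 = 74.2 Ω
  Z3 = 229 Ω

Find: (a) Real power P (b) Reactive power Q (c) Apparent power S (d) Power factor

Step 1 — Angular frequency: ω = 2π·f = 2π·1950 = 1.225e+04 rad/s.
Step 2 — Component impedances:
  Z1: Z = jωL = j·1.225e+04·0.000662 = 0 + j8.111 Ω
  Z2: Z = R = 74.2 Ω
  Z3: Z = R = 229 Ω
Step 3 — With the output port shorted to ground, the output series arm Z2 runs from the junction to ground; the shunt arm Z3 also runs from the junction to ground. They appear in parallel: Z3 || Z2 = 56.04 Ω.
Step 4 — Series with input arm Z1: Z_in = Z1 + (Z3 || Z2) = 56.04 + j8.111 Ω = 56.63∠8.2° Ω.
Step 5 — Source phasor: V = 31.1∠111.7° V = -11.5 + j28.9 V.
Step 6 — Current: I = V / Z = -0.1279 + j0.5341 A = 0.5492∠103.5° A.
Step 7 — Complex power: S = V·I* = 16.9 + j2.447 VA.
Step 8 — Real power: P = Re(S) = 16.9 W.
Step 9 — Reactive power: Q = Im(S) = 2.447 VAR.
Step 10 — Apparent power: |S| = 17.08 VA.
Step 11 — Power factor: PF = P/|S| = 0.9897 (lagging).

(a) P = 16.9 W  (b) Q = 2.447 VAR  (c) S = 17.08 VA  (d) PF = 0.9897 (lagging)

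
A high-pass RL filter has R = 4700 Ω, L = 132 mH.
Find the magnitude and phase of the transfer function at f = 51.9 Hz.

Step 1 — Angular frequency: ω = 2π·51.9 = 326.1 rad/s.
Step 2 — Transfer function: H(jω) = jωL/(R + jωL).
Step 3 — Numerator jωL = j·43.04; denominator R + jωL = 4700 + j43.04.
Step 4 — H = 8.387e-05 + j0.009158.
Step 5 — Magnitude: |H| = 0.009158 (-40.8 dB); phase: φ = 89.5°.

|H| = 0.009158 (-40.8 dB), φ = 89.5°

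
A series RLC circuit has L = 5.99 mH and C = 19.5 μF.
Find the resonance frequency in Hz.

Step 1 — Resonance condition Im(Z)=0 gives ω₀ = 1/√(LC).
Step 2 — ω₀ = 1/√(0.00599·1.95e-05) = 2926 rad/s.
Step 3 — f₀ = ω₀/(2π) = 465.7 Hz.

f₀ = 465.7 Hz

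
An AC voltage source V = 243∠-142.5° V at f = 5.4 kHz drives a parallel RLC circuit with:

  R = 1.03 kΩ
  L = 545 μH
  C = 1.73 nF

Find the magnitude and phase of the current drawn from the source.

Step 1 — Angular frequency: ω = 2π·f = 2π·5400 = 3.393e+04 rad/s.
Step 2 — Component impedances:
  R: Z = R = 1030 Ω
  L: Z = jωL = j·3.393e+04·0.000545 = 0 + j18.49 Ω
  C: Z = 1/(jωC) = -j/(ω·C) = 0 - j1.704e+04 Ω
Step 3 — Parallel combination: 1/Z_total = 1/R + 1/L + 1/C; Z_total = 0.3326 + j18.51 Ω = 18.51∠89.0° Ω.
Step 4 — Source phasor: V = 243∠-142.5° V = -192.8 - j147.9 V.
Step 5 — Ohm's law: I = V / Z_total = (-192.8 - j147.9) / (0.3326 + j18.51) = -8.178 + j10.27 A.
Step 6 — Convert to polar: |I| = 13.13 A, ∠I = 128.5°.

I = 13.13∠128.5° A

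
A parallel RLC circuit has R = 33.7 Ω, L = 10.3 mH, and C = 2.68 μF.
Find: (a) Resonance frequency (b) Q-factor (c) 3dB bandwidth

Step 1 — Resonance: ω₀ = 1/√(LC) = 1/√(0.0103·2.68e-06) = 6019 rad/s.
Step 2 — f₀ = ω₀/(2π) = 957.9 Hz.
Step 3 — Parallel Q: Q = R/(ω₀L) = 33.7/(6019·0.0103) = 0.5436.
Step 4 — Bandwidth: Δω = ω₀/Q = 1.107e+04 rad/s; BW = Δω/(2π) = 1762 Hz.

(a) f₀ = 957.9 Hz  (b) Q = 0.5436  (c) BW = 1762 Hz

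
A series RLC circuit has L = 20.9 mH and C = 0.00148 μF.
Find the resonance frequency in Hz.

Step 1 — Resonance condition Im(Z)=0 gives ω₀ = 1/√(LC).
Step 2 — ω₀ = 1/√(0.0209·1.48e-09) = 1.798e+05 rad/s.
Step 3 — f₀ = ω₀/(2π) = 2.862e+04 Hz.

f₀ = 2.862e+04 Hz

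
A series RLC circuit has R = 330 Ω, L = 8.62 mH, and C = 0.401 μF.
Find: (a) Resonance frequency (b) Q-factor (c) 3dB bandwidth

Step 1 — Resonance: ω₀ = 1/√(LC) = 1/√(0.00862·4.01e-07) = 1.701e+04 rad/s.
Step 2 — f₀ = ω₀/(2π) = 2707 Hz.
Step 3 — Series Q: Q = ω₀L/R = 1.701e+04·0.00862/330 = 0.4443.
Step 4 — Bandwidth: Δω = ω₀/Q = 3.828e+04 rad/s; BW = Δω/(2π) = 6093 Hz.

(a) f₀ = 2707 Hz  (b) Q = 0.4443  (c) BW = 6093 Hz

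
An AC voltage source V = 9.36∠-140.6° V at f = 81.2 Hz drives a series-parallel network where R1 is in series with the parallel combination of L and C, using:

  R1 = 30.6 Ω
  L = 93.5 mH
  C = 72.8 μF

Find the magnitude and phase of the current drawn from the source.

Step 1 — Angular frequency: ω = 2π·f = 2π·81.2 = 510.2 rad/s.
Step 2 — Component impedances:
  R1: Z = R = 30.6 Ω
  L: Z = jωL = j·510.2·0.0935 = 0 + j47.7 Ω
  C: Z = 1/(jωC) = -j/(ω·C) = 0 - j26.92 Ω
Step 3 — Parallel branch: L || C = 1/(1/L + 1/C) = 0 - j61.81 Ω.
Step 4 — Series with R1: Z_total = R1 + (L || C) = 30.6 - j61.81 Ω = 68.97∠-63.7° Ω.
Step 5 — Source phasor: V = 9.36∠-140.6° V = -7.233 - j5.941 V.
Step 6 — Ohm's law: I = V / Z_total = (-7.233 - j5.941) / (30.6 - j61.81) = 0.03067 - j0.1322 A.
Step 7 — Convert to polar: |I| = 0.1357 A, ∠I = -76.9°.

I = 0.1357∠-76.9° A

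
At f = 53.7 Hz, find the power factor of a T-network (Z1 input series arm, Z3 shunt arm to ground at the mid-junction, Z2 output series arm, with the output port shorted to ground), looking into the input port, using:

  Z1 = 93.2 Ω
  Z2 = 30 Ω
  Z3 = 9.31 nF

Step 1 — Angular frequency: ω = 2π·f = 2π·53.7 = 337.4 rad/s.
Step 2 — Component impedances:
  Z1: Z = R = 93.2 Ω
  Z2: Z = R = 30 Ω
  Z3: Z = 1/(jωC) = -j/(ω·C) = 0 - j3.183e+05 Ω
Step 3 — With the output port shorted to ground, the output series arm Z2 runs from the junction to ground; the shunt arm Z3 also runs from the junction to ground. They appear in parallel: Z3 || Z2 = 30 - j0.002827 Ω.
Step 4 — Series with input arm Z1: Z_in = Z1 + (Z3 || Z2) = 123.2 - j0.002827 Ω = 123.2∠-0.0° Ω.
Step 5 — Power factor: PF = cos(φ) = Re(Z)/|Z| = 123.2/123.2 = 1.
Step 6 — Type: Im(Z) = -0.002827 ⇒ leading (phase φ = -0.0°).

PF = 1 (leading, φ = -0.0°)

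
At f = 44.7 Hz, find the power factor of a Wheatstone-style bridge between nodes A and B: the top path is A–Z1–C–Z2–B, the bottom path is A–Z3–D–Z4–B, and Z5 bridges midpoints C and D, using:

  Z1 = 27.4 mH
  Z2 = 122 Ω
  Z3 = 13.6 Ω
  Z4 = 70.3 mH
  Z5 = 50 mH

Step 1 — Angular frequency: ω = 2π·f = 2π·44.7 = 280.9 rad/s.
Step 2 — Component impedances:
  Z1: Z = jωL = j·280.9·0.0274 = 0 + j7.696 Ω
  Z2: Z = R = 122 Ω
  Z3: Z = R = 13.6 Ω
  Z4: Z = jωL = j·280.9·0.0703 = 0 + j19.74 Ω
  Z5: Z = jωL = j·280.9·0.05 = 0 + j14.04 Ω
Step 3 — Bridge requires nodal analysis (the Z5 bridge couples midpoints C and D, so the two paths cannot be reduced to a simple series/parallel combination). Setting node B to ground and injecting 1 A at node A, the 3-node admittance system at A, C, D solves to V_A = Z_AB = 13.24 + j22.74 Ω = 26.31∠59.8° Ω.
Step 4 — Power factor: PF = cos(φ) = Re(Z)/|Z| = 13.236/26.309 = 0.5031.
Step 5 — Type: Im(Z) = 22.74 ⇒ lagging (phase φ = 59.8°).

PF = 0.5031 (lagging, φ = 59.8°)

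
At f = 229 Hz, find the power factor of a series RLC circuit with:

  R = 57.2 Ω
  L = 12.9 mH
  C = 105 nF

Step 1 — Angular frequency: ω = 2π·f = 2π·229 = 1439 rad/s.
Step 2 — Component impedances:
  R: Z = R = 57.2 Ω
  L: Z = jωL = j·1439·0.0129 = 0 + j18.56 Ω
  C: Z = 1/(jωC) = -j/(ω·C) = 0 - j6619 Ω
Step 3 — Series combination: Z_total = R + L + C = 57.2 - j6600 Ω = 6601∠-89.5° Ω.
Step 4 — Power factor: PF = cos(φ) = Re(Z)/|Z| = 57.2/6600.7 = 0.008666.
Step 5 — Type: Im(Z) = -6600 ⇒ leading (phase φ = -89.5°).

PF = 0.008666 (leading, φ = -89.5°)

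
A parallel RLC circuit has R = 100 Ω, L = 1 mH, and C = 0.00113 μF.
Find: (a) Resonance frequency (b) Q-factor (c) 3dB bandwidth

Step 1 — Resonance: ω₀ = 1/√(LC) = 1/√(0.001·1.13e-09) = 9.407e+05 rad/s.
Step 2 — f₀ = ω₀/(2π) = 1.497e+05 Hz.
Step 3 — Parallel Q: Q = R/(ω₀L) = 100/(9.407e+05·0.001) = 0.1063.
Step 4 — Bandwidth: Δω = ω₀/Q = 8.85e+06 rad/s; BW = Δω/(2π) = 1.408e+06 Hz.

(a) f₀ = 1.497e+05 Hz  (b) Q = 0.1063  (c) BW = 1.408e+06 Hz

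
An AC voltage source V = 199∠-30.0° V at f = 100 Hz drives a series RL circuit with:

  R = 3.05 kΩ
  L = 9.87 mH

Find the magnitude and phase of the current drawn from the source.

Step 1 — Angular frequency: ω = 2π·f = 2π·100 = 628.3 rad/s.
Step 2 — Component impedances:
  R: Z = R = 3050 Ω
  L: Z = jωL = j·628.3·0.00987 = 0 + j6.202 Ω
Step 3 — Series combination: Z_total = R + L = 3050 + j6.202 Ω = 3050∠0.1° Ω.
Step 4 — Source phasor: V = 199∠-30.0° V = 172.3 - j99.5 V.
Step 5 — Ohm's law: I = V / Z_total = (172.3 - j99.5) / (3050 + j6.202) = 0.05644 - j0.03274 A.
Step 6 — Convert to polar: |I| = 0.06525 A, ∠I = -30.1°.

I = 0.06525∠-30.1° A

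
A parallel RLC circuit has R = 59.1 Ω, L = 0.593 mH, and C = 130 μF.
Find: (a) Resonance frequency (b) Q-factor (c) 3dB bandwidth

Step 1 — Resonance: ω₀ = 1/√(LC) = 1/√(0.000593·0.00013) = 3602 rad/s.
Step 2 — f₀ = ω₀/(2π) = 573.2 Hz.
Step 3 — Parallel Q: Q = R/(ω₀L) = 59.1/(3602·0.000593) = 27.67.
Step 4 — Bandwidth: Δω = ω₀/Q = 130.2 rad/s; BW = Δω/(2π) = 20.72 Hz.

(a) f₀ = 573.2 Hz  (b) Q = 27.67  (c) BW = 20.72 Hz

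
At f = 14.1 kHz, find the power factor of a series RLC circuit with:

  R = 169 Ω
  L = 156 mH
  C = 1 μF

Step 1 — Angular frequency: ω = 2π·f = 2π·1.41e+04 = 8.859e+04 rad/s.
Step 2 — Component impedances:
  R: Z = R = 169 Ω
  L: Z = jωL = j·8.859e+04·0.156 = 0 + j1.382e+04 Ω
  C: Z = 1/(jωC) = -j/(ω·C) = 0 - j11.29 Ω
Step 3 — Series combination: Z_total = R + L + C = 169 + j1.381e+04 Ω = 1.381e+04∠89.3° Ω.
Step 4 — Power factor: PF = cos(φ) = Re(Z)/|Z| = 169/1.381e+04 = 0.01224.
Step 5 — Type: Im(Z) = 1.381e+04 ⇒ lagging (phase φ = 89.3°).

PF = 0.01224 (lagging, φ = 89.3°)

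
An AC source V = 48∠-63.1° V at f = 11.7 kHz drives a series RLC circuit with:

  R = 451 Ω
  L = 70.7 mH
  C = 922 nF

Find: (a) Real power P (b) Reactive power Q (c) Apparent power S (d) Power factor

Step 1 — Angular frequency: ω = 2π·f = 2π·1.17e+04 = 7.351e+04 rad/s.
Step 2 — Component impedances:
  R: Z = R = 451 Ω
  L: Z = jωL = j·7.351e+04·0.0707 = 0 + j5197 Ω
  C: Z = 1/(jωC) = -j/(ω·C) = 0 - j14.75 Ω
Step 3 — Series combination: Z_total = R + L + C = 451 + j5183 Ω = 5202∠85.0° Ω.
Step 4 — Source phasor: V = 48∠-63.1° V = 21.72 - j42.81 V.
Step 5 — Current: I = V / Z = -0.007836 - j0.004872 A = 0.009227∠-148.1° A.
Step 6 — Complex power: S = V·I* = 0.0384 + j0.4412 VA.
Step 7 — Real power: P = Re(S) = 0.0384 W.
Step 8 — Reactive power: Q = Im(S) = 0.4412 VAR.
Step 9 — Apparent power: |S| = 0.4429 VA.
Step 10 — Power factor: PF = P/|S| = 0.08669 (lagging).

(a) P = 0.0384 W  (b) Q = 0.4412 VAR  (c) S = 0.4429 VA  (d) PF = 0.08669 (lagging)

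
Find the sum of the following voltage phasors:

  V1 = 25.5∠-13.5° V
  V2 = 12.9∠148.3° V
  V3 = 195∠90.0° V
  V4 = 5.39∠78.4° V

Step 1 — Convert each phasor to rectangular form:
  V1 = 25.5·(cos(-13.5°) + j·sin(-13.5°)) = 24.8 - j5.953 V
  V2 = 12.9·(cos(148.3°) + j·sin(148.3°)) = -10.98 + j6.779 V
  V3 = 195·(cos(90.0°) + j·sin(90.0°)) = 0 + j195 V
  V4 = 5.39·(cos(78.4°) + j·sin(78.4°)) = 1.084 + j5.28 V
Step 2 — Sum components: V_total = 14.9 + j201.1 V.
Step 3 — Convert to polar: |V_total| = 201.7 V, ∠V_total = 85.8°.

V_total = 201.7∠85.8° V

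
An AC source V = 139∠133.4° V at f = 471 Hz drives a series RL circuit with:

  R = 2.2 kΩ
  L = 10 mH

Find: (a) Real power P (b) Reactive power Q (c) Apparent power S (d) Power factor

Step 1 — Angular frequency: ω = 2π·f = 2π·471 = 2959 rad/s.
Step 2 — Component impedances:
  R: Z = R = 2200 Ω
  L: Z = jωL = j·2959·0.01 = 0 + j29.59 Ω
Step 3 — Series combination: Z_total = R + L = 2200 + j29.59 Ω = 2200∠0.8° Ω.
Step 4 — Source phasor: V = 139∠133.4° V = -95.51 + j101 V.
Step 5 — Current: I = V / Z = -0.04279 + j0.04648 A = 0.06318∠132.6° A.
Step 6 — Complex power: S = V·I* = 8.781 + j0.1181 VA.
Step 7 — Real power: P = Re(S) = 8.781 W.
Step 8 — Reactive power: Q = Im(S) = 0.1181 VAR.
Step 9 — Apparent power: |S| = 8.781 VA.
Step 10 — Power factor: PF = P/|S| = 0.9999 (lagging).

(a) P = 8.781 W  (b) Q = 0.1181 VAR  (c) S = 8.781 VA  (d) PF = 0.9999 (lagging)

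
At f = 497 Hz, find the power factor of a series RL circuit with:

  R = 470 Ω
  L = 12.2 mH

Step 1 — Angular frequency: ω = 2π·f = 2π·497 = 3123 rad/s.
Step 2 — Component impedances:
  R: Z = R = 470 Ω
  L: Z = jωL = j·3123·0.0122 = 0 + j38.1 Ω
Step 3 — Series combination: Z_total = R + L = 470 + j38.1 Ω = 471.5∠4.6° Ω.
Step 4 — Power factor: PF = cos(φ) = Re(Z)/|Z| = 470/471.54 = 0.9967.
Step 5 — Type: Im(Z) = 38.1 ⇒ lagging (phase φ = 4.6°).

PF = 0.9967 (lagging, φ = 4.6°)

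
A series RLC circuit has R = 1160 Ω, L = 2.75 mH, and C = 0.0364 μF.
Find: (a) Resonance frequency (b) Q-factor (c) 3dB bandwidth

Step 1 — Resonance condition Im(Z)=0 gives ω₀ = 1/√(LC).
Step 2 — ω₀ = 1/√(0.00275·3.64e-08) = 9.995e+04 rad/s.
Step 3 — f₀ = ω₀/(2π) = 1.591e+04 Hz.
Step 4 — Series Q: Q = ω₀L/R = 9.995e+04·0.00275/1160 = 0.237.
Step 5 — 3dB bandwidth: Δω = ω₀/Q = 4.218e+05 rad/s; BW = Δω/(2π) = 6.713e+04 Hz.

(a) f₀ = 1.591e+04 Hz  (b) Q = 0.237  (c) BW = 6.713e+04 Hz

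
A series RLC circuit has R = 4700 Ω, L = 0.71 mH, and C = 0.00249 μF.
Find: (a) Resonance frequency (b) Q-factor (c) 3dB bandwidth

Step 1 — Resonance: ω₀ = 1/√(LC) = 1/√(0.00071·2.49e-09) = 7.521e+05 rad/s.
Step 2 — f₀ = ω₀/(2π) = 1.197e+05 Hz.
Step 3 — Series Q: Q = ω₀L/R = 7.521e+05·0.00071/4700 = 0.1136.
Step 4 — Bandwidth: Δω = ω₀/Q = 6.62e+06 rad/s; BW = Δω/(2π) = 1.054e+06 Hz.

(a) f₀ = 1.197e+05 Hz  (b) Q = 0.1136  (c) BW = 1.054e+06 Hz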